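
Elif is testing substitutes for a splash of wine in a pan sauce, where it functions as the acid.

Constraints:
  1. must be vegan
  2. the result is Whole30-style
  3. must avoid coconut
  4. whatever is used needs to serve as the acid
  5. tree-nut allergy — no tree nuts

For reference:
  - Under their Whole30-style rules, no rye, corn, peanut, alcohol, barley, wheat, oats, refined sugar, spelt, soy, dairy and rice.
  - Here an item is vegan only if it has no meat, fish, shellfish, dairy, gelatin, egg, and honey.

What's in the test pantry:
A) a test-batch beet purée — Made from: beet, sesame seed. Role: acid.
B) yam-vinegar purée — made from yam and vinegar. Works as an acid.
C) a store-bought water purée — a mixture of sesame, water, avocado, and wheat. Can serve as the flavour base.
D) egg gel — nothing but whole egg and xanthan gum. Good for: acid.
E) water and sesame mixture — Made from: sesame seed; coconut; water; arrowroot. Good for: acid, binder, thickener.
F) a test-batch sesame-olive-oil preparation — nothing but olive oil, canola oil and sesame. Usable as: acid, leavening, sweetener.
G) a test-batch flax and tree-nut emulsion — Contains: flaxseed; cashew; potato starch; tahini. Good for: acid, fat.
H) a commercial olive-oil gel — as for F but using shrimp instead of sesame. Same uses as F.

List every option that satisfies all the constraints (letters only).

A, B, F

A: no coconut, vegan — OK
B: all constraints satisfied — keep
C: not usable as an acid; has wheat, so not Whole30-style — no
D: has whole egg, so not vegan — no
E: has coconut, so not coconut-free — reject
F: nothing on the exclusion list — OK
G: has cashew, so not tree-nut-free — out
H: has shrimp, so not vegan — out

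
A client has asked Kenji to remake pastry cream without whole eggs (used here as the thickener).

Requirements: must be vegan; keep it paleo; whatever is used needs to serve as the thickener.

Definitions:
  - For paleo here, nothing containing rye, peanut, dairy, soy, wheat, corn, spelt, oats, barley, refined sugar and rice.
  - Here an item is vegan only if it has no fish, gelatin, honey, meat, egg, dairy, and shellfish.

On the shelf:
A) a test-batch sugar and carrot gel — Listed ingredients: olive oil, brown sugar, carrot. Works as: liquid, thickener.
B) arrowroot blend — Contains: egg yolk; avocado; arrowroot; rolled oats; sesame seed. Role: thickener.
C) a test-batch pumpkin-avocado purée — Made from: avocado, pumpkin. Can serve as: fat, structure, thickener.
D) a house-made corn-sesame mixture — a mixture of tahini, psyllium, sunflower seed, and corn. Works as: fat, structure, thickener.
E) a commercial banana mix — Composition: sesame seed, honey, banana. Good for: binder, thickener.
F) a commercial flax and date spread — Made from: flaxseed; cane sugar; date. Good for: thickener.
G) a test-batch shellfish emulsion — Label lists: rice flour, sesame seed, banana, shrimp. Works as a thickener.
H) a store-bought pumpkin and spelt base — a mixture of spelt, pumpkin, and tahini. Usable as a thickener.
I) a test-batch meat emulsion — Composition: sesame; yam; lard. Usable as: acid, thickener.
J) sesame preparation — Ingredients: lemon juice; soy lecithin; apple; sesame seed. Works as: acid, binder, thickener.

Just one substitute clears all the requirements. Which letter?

C

A: has brown sugar, so not paleo — out
B: has rolled oats, so not paleo; has egg yolk, so not vegan — out
C: works as a thickener, vegan, paleo — OK
D: has corn, so not paleo — out
E: has honey, so not vegan — no
F: has cane sugar, so not paleo — out
G: has rice flour, so not paleo; has shrimp, so not vegan — reject
H: has spelt, so not paleo — no
I: has lard, so not vegan — reject
J: has soy lecithin, so not paleo — out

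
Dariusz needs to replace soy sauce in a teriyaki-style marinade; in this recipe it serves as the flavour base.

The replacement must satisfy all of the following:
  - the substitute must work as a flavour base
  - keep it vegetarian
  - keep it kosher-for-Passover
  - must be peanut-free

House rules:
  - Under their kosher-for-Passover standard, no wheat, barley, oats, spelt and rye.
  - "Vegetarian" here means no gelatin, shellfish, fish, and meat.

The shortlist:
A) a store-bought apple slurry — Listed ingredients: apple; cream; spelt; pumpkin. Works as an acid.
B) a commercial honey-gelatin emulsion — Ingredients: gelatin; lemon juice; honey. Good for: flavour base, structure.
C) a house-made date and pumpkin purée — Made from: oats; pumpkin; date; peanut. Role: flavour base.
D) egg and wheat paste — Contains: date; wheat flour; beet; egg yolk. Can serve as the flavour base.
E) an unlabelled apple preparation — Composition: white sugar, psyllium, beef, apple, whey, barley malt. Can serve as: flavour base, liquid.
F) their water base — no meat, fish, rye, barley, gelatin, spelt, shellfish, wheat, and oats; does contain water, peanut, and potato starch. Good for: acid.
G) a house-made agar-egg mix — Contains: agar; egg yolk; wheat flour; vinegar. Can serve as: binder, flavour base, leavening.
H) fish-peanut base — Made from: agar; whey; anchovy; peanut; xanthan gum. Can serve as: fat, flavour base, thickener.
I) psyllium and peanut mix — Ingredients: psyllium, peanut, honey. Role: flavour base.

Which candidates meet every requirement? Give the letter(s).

none

A: not usable as a flavour base; has spelt, so not kosher-for-Passover — out
B: has gelatin, so not vegetarian — reject
C: has oats, so not kosher-for-Passover; has peanut, so not peanut-free — reject
D: has wheat flour, so not kosher-for-Passover — reject
E: has barley malt, so not kosher-for-Passover; has beef, so not vegetarian — reject
F: not usable as a flavour base; has peanut, so not peanut-free — reject
G: has wheat flour, so not kosher-for-Passover — no
H: has anchovy, so not vegetarian; has peanut, so not peanut-free — reject
I: has peanut, so not peanut-free — reject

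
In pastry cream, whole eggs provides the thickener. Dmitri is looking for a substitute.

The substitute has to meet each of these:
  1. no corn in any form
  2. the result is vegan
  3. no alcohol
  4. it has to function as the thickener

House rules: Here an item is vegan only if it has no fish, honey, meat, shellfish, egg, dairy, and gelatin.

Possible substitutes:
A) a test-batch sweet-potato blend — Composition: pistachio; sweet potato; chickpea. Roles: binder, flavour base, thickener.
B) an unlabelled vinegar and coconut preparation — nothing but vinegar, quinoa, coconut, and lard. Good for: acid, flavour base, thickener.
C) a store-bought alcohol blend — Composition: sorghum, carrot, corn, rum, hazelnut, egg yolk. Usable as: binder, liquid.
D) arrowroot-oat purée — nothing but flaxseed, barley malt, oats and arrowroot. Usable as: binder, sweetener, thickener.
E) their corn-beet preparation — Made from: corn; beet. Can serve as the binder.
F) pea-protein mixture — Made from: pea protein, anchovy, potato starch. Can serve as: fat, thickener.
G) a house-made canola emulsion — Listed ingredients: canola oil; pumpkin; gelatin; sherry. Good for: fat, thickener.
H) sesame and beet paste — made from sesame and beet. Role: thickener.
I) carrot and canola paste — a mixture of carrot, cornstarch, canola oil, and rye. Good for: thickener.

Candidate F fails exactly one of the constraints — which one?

vegan

usable as a thickener: satisfied
vegan: has anchovy — fails
alcohol-free: satisfied
corn-free: satisfied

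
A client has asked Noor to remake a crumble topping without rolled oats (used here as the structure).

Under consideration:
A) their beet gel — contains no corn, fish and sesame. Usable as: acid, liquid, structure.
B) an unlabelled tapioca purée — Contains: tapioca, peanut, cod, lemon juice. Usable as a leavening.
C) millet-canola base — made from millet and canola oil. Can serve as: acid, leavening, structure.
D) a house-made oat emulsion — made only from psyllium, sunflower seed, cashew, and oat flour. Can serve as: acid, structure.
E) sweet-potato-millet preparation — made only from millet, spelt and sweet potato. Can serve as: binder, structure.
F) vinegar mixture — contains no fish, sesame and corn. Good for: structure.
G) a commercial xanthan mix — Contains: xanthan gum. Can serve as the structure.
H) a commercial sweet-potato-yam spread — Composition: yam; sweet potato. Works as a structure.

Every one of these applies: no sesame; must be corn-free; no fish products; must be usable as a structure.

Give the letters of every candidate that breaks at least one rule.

A: no sesame, no corn — OK
B: not usable as a structure; has cod, so not fish-free — no
C: all constraints satisfied — valid
D: no sesame, no corn — valid
E: no corn, no sesame — keep
F: works as a structure, no fish, no corn — valid
G: every rule checks out — valid
H: nothing on the exclusion list — valid

B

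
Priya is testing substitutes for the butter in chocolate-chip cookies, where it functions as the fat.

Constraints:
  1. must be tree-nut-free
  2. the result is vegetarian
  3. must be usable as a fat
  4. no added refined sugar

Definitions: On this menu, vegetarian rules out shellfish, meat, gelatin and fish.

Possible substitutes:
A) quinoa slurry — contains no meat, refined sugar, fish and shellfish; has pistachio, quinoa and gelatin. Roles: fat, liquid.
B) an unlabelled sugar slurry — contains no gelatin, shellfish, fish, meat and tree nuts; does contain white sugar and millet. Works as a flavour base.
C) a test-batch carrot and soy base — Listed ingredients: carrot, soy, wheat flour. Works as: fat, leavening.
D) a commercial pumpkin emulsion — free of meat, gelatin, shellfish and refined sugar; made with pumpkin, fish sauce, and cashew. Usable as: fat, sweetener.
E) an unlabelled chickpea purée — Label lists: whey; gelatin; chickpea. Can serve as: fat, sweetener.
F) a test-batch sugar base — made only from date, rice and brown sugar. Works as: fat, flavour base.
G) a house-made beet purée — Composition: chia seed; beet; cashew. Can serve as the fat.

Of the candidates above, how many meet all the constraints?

1

A: has gelatin, so not vegetarian; has pistachio, so not tree-nut-free — reject
B: not usable as a fat; has white sugar, so not no-added-sugar — no
C: only soy, wheat flour, and carrot; none excluded — valid
D: has fish sauce, so not vegetarian; has cashew, so not tree-nut-free — out
E: has gelatin, so not vegetarian — no
F: has brown sugar, so not no-added-sugar — no
G: has cashew, so not tree-nut-free — reject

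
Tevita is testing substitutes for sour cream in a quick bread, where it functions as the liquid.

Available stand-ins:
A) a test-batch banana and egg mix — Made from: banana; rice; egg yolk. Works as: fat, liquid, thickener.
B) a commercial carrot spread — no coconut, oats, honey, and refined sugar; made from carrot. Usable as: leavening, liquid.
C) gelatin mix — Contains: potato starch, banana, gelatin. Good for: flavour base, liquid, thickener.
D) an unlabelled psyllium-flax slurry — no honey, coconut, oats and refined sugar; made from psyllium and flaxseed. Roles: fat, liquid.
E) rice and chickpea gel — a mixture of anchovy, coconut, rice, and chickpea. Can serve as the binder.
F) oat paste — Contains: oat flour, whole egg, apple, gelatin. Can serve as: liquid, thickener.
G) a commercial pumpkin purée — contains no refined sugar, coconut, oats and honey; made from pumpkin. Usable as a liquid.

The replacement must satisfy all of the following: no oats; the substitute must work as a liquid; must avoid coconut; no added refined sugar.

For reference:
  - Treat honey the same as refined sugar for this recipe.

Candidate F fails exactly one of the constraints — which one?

usable as a liquid: satisfied
coconut-free: satisfied
oat-free: has oat flour — fails
no-added-sugar: satisfied

oat-free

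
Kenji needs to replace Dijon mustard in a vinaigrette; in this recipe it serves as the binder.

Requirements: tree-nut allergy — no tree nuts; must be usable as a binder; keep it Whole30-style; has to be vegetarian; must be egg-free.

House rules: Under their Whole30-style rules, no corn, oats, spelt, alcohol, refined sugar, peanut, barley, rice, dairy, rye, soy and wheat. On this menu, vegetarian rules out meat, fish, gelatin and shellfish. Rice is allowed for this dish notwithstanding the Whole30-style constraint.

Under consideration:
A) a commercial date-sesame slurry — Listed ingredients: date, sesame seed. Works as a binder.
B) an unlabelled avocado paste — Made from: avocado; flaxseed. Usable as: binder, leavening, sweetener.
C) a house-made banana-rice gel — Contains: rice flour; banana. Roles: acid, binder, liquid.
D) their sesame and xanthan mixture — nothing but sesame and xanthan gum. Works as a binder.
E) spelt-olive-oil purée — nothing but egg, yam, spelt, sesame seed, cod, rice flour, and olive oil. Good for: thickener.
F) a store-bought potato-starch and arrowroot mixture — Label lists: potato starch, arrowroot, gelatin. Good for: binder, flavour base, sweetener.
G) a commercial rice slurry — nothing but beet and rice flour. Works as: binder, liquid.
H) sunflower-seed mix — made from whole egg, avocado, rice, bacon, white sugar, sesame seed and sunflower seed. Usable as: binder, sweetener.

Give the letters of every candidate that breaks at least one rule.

A: only sesame seed and date; none excluded — OK
B: only avocado and flaxseed; none excluded — valid
C: rice is permitted under the Whole30-style carve-out; nothing else excluded — OK
D: only sesame and xanthan gum; none excluded — valid
E: not usable as a binder; has spelt, so not Whole30-style (and 2 more) — reject
F: has gelatin, so not vegetarian — no
G: rice is permitted under the Whole30-style carve-out; nothing else excluded — valid
H: has white sugar, so not Whole30-style; has bacon, so not vegetarian (and 1 more) — no

E, F, H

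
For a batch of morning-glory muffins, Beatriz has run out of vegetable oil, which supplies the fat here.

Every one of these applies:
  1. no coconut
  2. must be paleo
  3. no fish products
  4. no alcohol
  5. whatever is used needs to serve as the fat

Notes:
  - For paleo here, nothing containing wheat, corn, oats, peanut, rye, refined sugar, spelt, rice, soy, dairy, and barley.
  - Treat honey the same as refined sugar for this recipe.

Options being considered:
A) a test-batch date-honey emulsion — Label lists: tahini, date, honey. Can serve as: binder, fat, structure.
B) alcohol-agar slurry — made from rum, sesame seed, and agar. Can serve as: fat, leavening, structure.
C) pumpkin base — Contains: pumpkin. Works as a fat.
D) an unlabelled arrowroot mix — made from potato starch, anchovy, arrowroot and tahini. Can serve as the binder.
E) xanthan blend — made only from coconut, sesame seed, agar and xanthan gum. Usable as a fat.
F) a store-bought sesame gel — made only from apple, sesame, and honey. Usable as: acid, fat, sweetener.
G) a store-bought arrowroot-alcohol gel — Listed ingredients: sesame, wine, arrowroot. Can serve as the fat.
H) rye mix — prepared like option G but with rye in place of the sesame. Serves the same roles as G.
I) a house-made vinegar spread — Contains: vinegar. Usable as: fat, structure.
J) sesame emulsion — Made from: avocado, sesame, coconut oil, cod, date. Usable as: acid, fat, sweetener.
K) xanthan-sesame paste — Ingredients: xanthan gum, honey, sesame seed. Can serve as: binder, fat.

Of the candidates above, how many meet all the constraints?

A: has honey, so not paleo — no
B: has rum, so not alcohol-free — out
C: no coconut, paleo — OK
D: not usable as a fat; has anchovy, so not fish-free — no
E: has coconut, so not coconut-free — out
F: has honey, so not paleo — no
G: has wine, so not alcohol-free — no
H: has rye, so not paleo; has wine, so not alcohol-free — no
I: only vinegar; none excluded — valid
J: has cod, so not fish-free; has coconut oil, so not coconut-free — no
K: has honey, so not paleo — no

2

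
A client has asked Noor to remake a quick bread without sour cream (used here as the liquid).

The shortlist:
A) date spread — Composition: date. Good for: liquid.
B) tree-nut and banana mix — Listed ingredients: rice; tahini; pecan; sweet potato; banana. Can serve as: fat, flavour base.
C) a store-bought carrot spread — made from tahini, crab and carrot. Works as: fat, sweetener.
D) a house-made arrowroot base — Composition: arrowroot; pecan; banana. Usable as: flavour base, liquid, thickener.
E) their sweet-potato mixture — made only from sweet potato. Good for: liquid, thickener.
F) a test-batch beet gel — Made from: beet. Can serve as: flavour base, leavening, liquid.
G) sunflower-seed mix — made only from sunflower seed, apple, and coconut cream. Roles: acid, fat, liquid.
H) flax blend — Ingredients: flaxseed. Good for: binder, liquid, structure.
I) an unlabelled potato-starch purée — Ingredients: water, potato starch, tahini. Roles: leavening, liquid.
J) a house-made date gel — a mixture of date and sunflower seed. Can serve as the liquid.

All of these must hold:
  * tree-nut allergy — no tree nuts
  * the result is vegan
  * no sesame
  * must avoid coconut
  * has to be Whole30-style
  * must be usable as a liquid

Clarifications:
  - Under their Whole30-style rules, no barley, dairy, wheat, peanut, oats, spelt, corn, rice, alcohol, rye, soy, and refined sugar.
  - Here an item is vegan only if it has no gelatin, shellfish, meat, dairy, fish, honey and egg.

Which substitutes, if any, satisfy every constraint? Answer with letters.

A: only date; none excluded — valid
B: not usable as a liquid; has rice, so not Whole30-style (and 2 more) — out
C: not usable as a liquid; has crab, so not vegan (and 1 more) — reject
D: has pecan, so not tree-nut-free — no
E: nothing on the exclusion list — valid
F: every rule checks out — valid
G: has coconut cream, so not coconut-free — out
H: no sesame, vegan — OK
I: has tahini, so not sesame-free — no
J: all constraints satisfied — valid

A, E, F, H, J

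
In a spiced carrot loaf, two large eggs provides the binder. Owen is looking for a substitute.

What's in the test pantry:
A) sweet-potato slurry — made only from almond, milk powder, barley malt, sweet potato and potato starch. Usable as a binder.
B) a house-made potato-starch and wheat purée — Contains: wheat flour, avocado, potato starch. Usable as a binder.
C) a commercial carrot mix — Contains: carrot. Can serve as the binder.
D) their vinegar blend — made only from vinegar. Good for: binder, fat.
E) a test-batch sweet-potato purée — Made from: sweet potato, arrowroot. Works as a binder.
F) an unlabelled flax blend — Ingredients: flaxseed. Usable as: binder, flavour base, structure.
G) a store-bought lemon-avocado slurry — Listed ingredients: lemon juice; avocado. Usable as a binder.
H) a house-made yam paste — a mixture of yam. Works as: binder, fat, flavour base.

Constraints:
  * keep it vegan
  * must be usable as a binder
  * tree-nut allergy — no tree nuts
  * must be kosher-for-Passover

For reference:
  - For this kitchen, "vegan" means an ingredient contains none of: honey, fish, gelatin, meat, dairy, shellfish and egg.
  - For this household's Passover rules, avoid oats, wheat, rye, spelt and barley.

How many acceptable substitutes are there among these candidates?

6

A: has milk powder, so not vegan; has barley malt, so not kosher-for-Passover (and 1 more) — out
B: has wheat flour, so not kosher-for-Passover — no
C: works as a binder, kosher-for-Passover, vegan — keep
D: works as a binder, no tree nuts, kosher-for-Passover — valid
E: works as a binder, kosher-for-Passover, no tree nuts — OK
F: works as a binder, no tree nuts, kosher-for-Passover — OK
G: kosher-for-Passover, vegan — valid
H: every rule checks out — OK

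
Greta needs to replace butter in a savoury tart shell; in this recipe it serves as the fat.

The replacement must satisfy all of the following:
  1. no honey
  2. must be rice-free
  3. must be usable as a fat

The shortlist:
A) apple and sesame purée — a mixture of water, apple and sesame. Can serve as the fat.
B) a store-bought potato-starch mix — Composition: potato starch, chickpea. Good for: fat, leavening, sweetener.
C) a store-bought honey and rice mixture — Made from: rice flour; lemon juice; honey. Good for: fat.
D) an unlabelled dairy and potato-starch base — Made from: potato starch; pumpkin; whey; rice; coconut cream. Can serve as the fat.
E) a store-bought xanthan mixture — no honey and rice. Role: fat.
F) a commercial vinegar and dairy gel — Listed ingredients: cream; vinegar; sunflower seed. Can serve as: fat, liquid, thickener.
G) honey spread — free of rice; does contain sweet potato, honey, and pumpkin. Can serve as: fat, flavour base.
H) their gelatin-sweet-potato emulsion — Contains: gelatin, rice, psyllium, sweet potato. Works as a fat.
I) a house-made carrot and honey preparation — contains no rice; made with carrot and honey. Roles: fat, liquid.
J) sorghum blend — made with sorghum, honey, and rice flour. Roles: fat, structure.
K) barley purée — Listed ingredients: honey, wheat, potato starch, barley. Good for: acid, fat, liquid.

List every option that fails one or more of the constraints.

C, D, G, H, I, J, K

A: all constraints satisfied — valid
B: only potato starch and chickpea; none excluded — keep
C: has honey, so not honey-free; has rice flour, so not rice-free — out
D: has rice, so not rice-free — out
E: works as a fat, no rice, no honey — OK
F: no rice, no honey — keep
G: has honey, so not honey-free — reject
H: has rice, so not rice-free — no
I: has honey, so not honey-free — no
J: has honey, so not honey-free; has rice flour, so not rice-free — no
K: has honey, so not honey-free — no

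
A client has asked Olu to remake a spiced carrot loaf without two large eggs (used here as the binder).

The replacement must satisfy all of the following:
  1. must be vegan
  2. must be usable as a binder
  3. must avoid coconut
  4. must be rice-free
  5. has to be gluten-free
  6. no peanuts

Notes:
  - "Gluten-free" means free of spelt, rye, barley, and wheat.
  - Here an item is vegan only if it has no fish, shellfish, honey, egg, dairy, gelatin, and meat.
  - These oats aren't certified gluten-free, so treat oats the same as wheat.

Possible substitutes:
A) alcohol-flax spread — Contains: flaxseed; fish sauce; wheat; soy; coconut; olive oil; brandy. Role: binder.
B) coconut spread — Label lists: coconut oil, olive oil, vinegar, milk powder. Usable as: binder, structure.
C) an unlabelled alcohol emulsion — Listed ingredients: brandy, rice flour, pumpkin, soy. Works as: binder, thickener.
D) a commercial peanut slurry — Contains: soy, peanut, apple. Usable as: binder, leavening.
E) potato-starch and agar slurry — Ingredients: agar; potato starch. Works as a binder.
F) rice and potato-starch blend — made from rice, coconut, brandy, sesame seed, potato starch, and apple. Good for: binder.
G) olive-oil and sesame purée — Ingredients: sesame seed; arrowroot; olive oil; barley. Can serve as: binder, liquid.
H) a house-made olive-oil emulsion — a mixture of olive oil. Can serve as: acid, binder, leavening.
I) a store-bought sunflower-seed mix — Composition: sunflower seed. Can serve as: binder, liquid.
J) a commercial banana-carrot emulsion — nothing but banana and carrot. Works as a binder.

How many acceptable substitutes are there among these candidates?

A: has wheat, so not gluten-free; has fish sauce, so not vegan (and 1 more) — no
B: has milk powder, so not vegan; has coconut oil, so not coconut-free — out
C: has rice flour, so not rice-free — reject
D: has peanut, so not peanut-free — no
E: works as a binder, no peanut, gluten-free — keep
F: has rice, so not rice-free; has coconut, so not coconut-free — out
G: has barley, so not gluten-free — no
H: nothing on the exclusion list — OK
I: nothing on the exclusion list — OK
J: no coconut, no rice — valid

4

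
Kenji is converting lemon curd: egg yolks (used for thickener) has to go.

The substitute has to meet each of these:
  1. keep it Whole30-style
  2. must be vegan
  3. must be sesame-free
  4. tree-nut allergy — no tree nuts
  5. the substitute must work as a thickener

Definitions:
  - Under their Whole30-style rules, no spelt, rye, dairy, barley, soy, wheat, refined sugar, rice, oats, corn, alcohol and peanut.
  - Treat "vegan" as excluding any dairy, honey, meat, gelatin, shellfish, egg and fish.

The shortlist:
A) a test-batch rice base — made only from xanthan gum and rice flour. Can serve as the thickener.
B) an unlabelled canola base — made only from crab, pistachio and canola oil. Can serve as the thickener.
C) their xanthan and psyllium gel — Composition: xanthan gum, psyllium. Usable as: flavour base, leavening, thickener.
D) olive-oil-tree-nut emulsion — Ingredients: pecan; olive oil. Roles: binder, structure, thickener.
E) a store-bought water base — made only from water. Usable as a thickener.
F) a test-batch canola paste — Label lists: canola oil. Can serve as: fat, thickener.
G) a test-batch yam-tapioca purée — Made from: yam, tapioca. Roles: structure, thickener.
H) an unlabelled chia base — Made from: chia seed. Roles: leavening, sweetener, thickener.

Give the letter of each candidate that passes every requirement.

C, E, F, G, H

A: has rice flour, so not Whole30-style — reject
B: has crab, so not vegan; has pistachio, so not tree-nut-free — no
C: only xanthan gum and psyllium; none excluded — valid
D: has pecan, so not tree-nut-free — no
E: only water; none excluded — valid
F: all constraints satisfied — OK
G: all constraints satisfied — keep
H: every rule checks out — keep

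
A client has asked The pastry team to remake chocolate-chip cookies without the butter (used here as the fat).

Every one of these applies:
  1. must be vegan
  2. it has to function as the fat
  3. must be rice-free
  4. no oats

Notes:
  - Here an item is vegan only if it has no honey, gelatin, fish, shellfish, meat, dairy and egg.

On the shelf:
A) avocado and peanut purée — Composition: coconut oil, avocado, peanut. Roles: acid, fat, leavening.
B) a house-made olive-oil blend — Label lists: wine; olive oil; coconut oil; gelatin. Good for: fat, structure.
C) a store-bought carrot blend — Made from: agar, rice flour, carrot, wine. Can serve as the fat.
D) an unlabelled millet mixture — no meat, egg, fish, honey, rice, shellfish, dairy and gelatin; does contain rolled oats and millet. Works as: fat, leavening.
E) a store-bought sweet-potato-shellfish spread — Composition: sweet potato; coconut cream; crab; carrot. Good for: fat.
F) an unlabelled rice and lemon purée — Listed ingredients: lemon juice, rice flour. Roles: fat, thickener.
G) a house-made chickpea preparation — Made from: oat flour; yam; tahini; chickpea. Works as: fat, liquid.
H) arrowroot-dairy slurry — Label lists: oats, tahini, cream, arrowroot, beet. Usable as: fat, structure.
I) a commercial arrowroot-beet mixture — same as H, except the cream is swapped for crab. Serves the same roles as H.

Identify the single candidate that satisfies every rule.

A: works as a fat, vegan, no oats — keep
B: has gelatin, so not vegan — no
C: has rice flour, so not rice-free — out
D: has rolled oats, so not oat-free — out
E: has crab, so not vegan — no
F: has rice flour, so not rice-free — reject
G: has oat flour, so not oat-free — no
H: has cream, so not vegan; has oats, so not oat-free — no
I: has crab, so not vegan; has oats, so not oat-free — out

A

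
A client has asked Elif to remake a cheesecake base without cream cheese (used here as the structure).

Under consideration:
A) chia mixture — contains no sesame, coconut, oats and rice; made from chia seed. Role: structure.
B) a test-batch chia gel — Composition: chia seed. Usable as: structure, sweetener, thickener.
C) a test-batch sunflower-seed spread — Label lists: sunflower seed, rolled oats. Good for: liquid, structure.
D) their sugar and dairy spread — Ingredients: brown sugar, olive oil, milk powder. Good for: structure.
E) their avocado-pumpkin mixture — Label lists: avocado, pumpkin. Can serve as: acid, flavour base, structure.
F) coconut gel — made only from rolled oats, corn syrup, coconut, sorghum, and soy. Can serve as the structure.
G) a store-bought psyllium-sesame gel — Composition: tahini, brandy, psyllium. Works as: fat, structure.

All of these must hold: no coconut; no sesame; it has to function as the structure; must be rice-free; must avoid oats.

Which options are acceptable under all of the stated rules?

A, B, D, E

A: all constraints satisfied — OK
B: nothing on the exclusion list — OK
C: has rolled oats, so not oat-free — no
D: nothing on the exclusion list — keep
E: only pumpkin and avocado; none excluded — OK
F: has rolled oats, so not oat-free; has coconut, so not coconut-free — out
G: has tahini, so not sesame-free — no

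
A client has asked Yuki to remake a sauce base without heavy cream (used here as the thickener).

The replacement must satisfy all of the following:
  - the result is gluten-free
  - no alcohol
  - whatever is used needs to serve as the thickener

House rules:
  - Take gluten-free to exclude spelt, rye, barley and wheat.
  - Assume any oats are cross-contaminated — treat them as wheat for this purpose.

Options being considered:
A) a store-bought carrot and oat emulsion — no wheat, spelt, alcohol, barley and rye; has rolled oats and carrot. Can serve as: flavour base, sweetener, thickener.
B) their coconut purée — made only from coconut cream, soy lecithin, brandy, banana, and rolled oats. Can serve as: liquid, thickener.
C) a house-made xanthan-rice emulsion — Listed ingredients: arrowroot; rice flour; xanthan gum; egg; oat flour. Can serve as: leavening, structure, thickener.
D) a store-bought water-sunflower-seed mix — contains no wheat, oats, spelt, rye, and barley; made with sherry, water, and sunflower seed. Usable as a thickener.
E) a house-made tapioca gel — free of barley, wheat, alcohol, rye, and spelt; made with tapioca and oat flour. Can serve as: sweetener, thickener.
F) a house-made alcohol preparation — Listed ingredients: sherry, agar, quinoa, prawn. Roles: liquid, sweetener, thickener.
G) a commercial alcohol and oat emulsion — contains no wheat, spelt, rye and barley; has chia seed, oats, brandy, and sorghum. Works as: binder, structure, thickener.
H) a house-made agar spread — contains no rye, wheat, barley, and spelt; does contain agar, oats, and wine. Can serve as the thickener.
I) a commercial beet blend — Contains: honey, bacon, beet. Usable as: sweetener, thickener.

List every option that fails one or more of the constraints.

A: has rolled oats, so not gluten-free — no
B: has rolled oats, so not gluten-free; has brandy, so not alcohol-free — no
C: has oat flour, so not gluten-free — reject
D: has sherry, so not alcohol-free — out
E: has oat flour, so not gluten-free — no
F: has sherry, so not alcohol-free — reject
G: has oats, so not gluten-free; has brandy, so not alcohol-free — reject
H: has oats, so not gluten-free; has wine, so not alcohol-free — no
I: nothing on the exclusion list — valid

A, B, C, D, E, F, G, H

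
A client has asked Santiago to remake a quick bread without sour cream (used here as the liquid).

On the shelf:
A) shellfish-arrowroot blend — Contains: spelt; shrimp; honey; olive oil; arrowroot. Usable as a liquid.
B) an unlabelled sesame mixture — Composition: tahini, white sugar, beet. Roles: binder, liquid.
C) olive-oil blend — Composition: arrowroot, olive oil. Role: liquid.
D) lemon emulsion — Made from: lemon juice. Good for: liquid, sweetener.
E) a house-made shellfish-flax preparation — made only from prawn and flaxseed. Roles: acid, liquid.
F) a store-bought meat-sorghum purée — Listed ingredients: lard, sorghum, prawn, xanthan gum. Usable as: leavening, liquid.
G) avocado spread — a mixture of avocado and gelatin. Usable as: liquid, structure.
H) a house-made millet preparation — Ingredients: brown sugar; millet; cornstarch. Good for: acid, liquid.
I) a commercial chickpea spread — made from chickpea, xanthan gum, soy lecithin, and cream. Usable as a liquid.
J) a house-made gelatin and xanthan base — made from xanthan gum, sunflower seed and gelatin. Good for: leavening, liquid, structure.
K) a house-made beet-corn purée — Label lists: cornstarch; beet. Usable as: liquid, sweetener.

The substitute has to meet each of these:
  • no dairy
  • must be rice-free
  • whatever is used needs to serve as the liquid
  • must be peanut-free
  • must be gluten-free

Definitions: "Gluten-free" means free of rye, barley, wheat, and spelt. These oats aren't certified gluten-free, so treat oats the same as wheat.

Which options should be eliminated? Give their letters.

A: has spelt, so not gluten-free — no
B: all constraints satisfied — OK
C: every rule checks out — keep
D: works as a liquid, no dairy, no peanut — OK
E: all constraints satisfied — valid
F: works as a liquid, no peanut, no dairy — OK
G: works as a liquid, no dairy, no rice — valid
H: no dairy, no rice — keep
I: has cream, so not dairy-free — out
J: all constraints satisfied — keep
K: only cornstarch and beet; none excluded — keep

A, I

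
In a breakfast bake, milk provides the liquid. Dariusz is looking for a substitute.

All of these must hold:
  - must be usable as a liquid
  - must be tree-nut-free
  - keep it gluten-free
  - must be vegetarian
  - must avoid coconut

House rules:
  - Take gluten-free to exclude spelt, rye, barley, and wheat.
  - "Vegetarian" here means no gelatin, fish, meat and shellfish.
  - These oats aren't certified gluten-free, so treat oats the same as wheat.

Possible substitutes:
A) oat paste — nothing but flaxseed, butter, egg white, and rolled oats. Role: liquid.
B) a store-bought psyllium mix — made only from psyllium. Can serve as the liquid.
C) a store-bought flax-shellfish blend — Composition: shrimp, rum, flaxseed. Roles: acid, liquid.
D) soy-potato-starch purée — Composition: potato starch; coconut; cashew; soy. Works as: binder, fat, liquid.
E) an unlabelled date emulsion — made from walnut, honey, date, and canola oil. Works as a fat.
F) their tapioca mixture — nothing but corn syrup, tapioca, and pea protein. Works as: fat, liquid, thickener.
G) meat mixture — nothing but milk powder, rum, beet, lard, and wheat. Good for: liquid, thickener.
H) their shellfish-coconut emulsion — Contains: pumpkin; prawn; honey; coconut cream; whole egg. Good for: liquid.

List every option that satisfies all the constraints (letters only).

B, F

A: has rolled oats, so not gluten-free — reject
B: vegetarian, gluten-free — OK
C: has shrimp, so not vegetarian — reject
D: has coconut, so not coconut-free; has cashew, so not tree-nut-free — no
E: not usable as a liquid; has walnut, so not tree-nut-free — reject
F: all constraints satisfied — OK
G: has wheat, so not gluten-free; has lard, so not vegetarian — out
H: has prawn, so not vegetarian; has coconut cream, so not coconut-free — out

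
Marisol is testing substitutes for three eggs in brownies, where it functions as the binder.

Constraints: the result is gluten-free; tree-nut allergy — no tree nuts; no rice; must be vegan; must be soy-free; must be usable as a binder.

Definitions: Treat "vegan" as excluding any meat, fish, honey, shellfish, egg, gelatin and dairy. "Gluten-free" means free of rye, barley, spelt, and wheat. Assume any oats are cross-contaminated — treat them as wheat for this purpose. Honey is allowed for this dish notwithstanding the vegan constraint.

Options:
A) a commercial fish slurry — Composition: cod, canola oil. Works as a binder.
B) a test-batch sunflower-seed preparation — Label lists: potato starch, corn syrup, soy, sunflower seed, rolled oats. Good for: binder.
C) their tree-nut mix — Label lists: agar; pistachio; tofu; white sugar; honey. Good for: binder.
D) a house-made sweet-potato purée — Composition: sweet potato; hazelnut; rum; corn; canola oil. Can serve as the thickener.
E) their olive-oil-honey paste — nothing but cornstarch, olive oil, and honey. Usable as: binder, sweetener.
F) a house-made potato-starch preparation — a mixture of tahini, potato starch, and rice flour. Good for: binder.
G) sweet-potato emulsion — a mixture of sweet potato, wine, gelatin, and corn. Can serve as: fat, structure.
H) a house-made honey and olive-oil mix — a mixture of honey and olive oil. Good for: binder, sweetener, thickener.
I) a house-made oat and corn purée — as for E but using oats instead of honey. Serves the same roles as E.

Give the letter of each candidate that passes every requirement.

E, H

A: has cod, so not vegan — no
B: has rolled oats, so not gluten-free; has soy, so not soy-free — no
C: has tofu, so not soy-free; has pistachio, so not tree-nut-free — out
D: not usable as a binder; has hazelnut, so not tree-nut-free — no
E: honey is permitted under the vegan carve-out; nothing else excluded — OK
F: has rice flour, so not rice-free — no
G: not usable as a binder; has gelatin, so not vegan — out
H: honey is permitted under the vegan carve-out; nothing else excluded — keep
I: has oats, so not gluten-free — out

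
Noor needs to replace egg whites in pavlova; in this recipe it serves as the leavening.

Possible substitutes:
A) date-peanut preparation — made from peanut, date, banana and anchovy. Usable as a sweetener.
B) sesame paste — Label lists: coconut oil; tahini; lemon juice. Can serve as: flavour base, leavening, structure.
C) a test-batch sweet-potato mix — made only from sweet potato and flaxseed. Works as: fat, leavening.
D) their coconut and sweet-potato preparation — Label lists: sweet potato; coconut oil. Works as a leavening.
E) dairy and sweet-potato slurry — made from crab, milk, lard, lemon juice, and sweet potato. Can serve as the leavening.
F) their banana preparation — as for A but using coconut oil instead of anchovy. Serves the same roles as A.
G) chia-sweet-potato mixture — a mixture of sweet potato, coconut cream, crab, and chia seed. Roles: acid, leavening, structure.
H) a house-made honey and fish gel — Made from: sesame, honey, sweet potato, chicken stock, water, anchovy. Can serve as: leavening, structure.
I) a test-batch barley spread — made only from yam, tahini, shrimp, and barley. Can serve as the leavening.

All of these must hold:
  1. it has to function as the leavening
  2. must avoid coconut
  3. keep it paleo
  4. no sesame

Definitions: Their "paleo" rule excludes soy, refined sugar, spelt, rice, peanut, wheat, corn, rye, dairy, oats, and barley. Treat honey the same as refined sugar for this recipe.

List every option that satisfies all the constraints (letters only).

A: not usable as a leavening; has peanut, so not paleo — no
B: has tahini, so not sesame-free; has coconut oil, so not coconut-free — no
C: all constraints satisfied — OK
D: has coconut oil, so not coconut-free — reject
E: has milk, so not paleo — no
F: not usable as a leavening; has peanut, so not paleo (and 1 more) — no
G: has coconut cream, so not coconut-free — no
H: has honey, so not paleo; has sesame, so not sesame-free — no
I: has barley, so not paleo; has tahini, so not sesame-free — no

C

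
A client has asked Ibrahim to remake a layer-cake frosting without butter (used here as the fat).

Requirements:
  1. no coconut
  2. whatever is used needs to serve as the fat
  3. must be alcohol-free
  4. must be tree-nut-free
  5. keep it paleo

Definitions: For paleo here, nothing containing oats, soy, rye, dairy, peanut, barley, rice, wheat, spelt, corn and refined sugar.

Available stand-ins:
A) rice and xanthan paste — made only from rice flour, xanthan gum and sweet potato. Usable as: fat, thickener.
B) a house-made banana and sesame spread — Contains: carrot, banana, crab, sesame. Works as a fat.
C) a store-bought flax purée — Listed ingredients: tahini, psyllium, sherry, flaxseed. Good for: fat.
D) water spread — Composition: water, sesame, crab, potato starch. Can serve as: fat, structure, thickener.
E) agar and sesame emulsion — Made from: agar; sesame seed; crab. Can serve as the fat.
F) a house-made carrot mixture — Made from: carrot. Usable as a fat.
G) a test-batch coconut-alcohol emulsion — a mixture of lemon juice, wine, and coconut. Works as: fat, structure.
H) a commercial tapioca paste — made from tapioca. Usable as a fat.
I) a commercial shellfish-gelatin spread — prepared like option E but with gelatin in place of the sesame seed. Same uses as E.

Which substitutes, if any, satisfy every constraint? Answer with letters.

A: has rice flour, so not paleo — reject
B: every rule checks out — keep
C: has sherry, so not alcohol-free — reject
D: nothing on the exclusion list — valid
E: nothing on the exclusion list — valid
F: works as a fat, no coconut, no alcohol — OK
G: has wine, so not alcohol-free; has coconut, so not coconut-free — no
H: no coconut, no alcohol — valid
I: only gelatin, crab, and agar; none excluded — OK

B, D, E, F, H, I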